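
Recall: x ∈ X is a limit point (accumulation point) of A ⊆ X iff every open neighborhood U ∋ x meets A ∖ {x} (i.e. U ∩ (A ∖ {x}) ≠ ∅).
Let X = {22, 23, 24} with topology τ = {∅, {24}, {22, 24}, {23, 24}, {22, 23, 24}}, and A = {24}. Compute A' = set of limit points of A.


A' = {22, 23}

For each x ∈ X, list the open sets U ∈ τ with x ∈ U, then check whether U ∩ (A ∖ {x}) ≠ ∅ for every such U.
  x = 22: opens ∋ x are {22, 24}, {22, 23, 24}; each meets A ∖ {22}, so x IS a limit point.
  x = 23: opens ∋ x are {23, 24}, {22, 23, 24}; each meets A ∖ {23}, so x IS a limit point.
  x = 24: open {24} ∋ x has {24} ∩ (A ∖ {24}) = ∅, so x is NOT a limit point.
Collecting: A' = {22, 23}.


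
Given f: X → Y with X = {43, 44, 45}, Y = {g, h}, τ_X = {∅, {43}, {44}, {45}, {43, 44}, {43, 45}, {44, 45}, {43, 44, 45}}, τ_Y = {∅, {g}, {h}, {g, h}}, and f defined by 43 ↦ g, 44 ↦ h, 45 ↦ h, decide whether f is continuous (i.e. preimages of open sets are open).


f IS continuous.

Compute f^{-1}(U) for each U ∈ τ_Y:
  U = ∅: f^{-1}(U) = ∅ ∈ τ_X ✓.
  U = {g}: f^{-1}(U) = {43} ∈ τ_X ✓.
  U = {h}: f^{-1}(U) = {44, 45} ∈ τ_X ✓.
  U = {g, h}: f^{-1}(U) = {43, 44, 45} ∈ τ_X ✓.
Every preimage lies in τ_X, so f IS continuous.


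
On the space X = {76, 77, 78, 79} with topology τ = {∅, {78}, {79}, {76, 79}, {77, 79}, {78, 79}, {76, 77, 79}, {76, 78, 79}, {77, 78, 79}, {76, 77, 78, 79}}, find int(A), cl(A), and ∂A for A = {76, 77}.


int(A) = ∅, cl(A) = {76, 77}, ∂A = {76, 77}.

Closed sets in (X, τ) are complements of opens:
  closed(X, τ) = {∅, {76}, {77}, {78}, {76, 77}, {76, 78}, {77, 78}, {76, 77, 78}, {76, 77, 79}, {76, 77, 78, 79}}.
int(A) = ⋃ {U ∈ τ : U ⊆ A}. Opens contained in A: ∅.
Taking the union of these: int(A) = ∅.
cl(A) = ⋂ {C closed : A ⊆ C}. Closed sets containing A: {76, 77}, {76, 77, 78}, {76, 77, 79}, {76, 77, 78, 79}.
Intersecting these: cl(A) = {76, 77}.
∂A = cl(A) ∖ int(A) = {76, 77} ∖ ∅ = {76, 77}.


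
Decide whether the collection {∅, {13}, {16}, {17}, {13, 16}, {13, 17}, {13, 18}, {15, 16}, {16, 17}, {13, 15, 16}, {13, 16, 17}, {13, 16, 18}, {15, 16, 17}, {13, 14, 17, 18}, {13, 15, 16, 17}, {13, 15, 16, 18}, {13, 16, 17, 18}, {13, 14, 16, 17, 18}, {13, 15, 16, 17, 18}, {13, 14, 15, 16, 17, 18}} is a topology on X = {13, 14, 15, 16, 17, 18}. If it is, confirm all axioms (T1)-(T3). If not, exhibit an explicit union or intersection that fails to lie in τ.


τ is NOT a topology on X.

Axiom (T1): ∅ ∈ τ? Yes; X ∈ τ? Yes.
Axiom (T2/T3): check pairwise unions and intersections of members of τ.
Counterexample for (T2): {17} ∪ {13, 18} = {13, 17, 18} ∉ τ. Therefore τ is NOT a topology.


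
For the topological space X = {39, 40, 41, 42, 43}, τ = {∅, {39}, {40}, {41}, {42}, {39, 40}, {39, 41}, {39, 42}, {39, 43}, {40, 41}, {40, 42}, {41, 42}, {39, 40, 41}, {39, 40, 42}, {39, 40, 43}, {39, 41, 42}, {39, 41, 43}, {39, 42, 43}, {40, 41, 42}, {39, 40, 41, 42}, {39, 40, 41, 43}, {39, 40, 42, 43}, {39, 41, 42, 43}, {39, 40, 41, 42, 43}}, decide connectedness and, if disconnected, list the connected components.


(X, τ) is disconnected; components = [{40}, {41}, {42}, {39, 43}].

Find clopen sets (U ∈ τ with X ∖ U ∈ τ):
  U = ∅, X ∖ U = {39, 40, 41, 42, 43} — both open, so U is clopen.
  U = {40}, X ∖ U = {39, 41, 42, 43} — both open, so U is clopen.
  U = {41}, X ∖ U = {39, 40, 42, 43} — both open, so U is clopen.
  U = {42}, X ∖ U = {39, 40, 41, 43} — both open, so U is clopen.
  U = {39, 43}, X ∖ U = {40, 41, 42} — both open, so U is clopen.
  U = {40, 41}, X ∖ U = {39, 42, 43} — both open, so U is clopen.
  U = {40, 42}, X ∖ U = {39, 41, 43} — both open, so U is clopen.
  U = {41, 42}, X ∖ U = {39, 40, 43} — both open, so U is clopen.
  U = {39, 40, 43}, X ∖ U = {41, 42} — both open, so U is clopen.
  U = {39, 41, 43}, X ∖ U = {40, 42} — both open, so U is clopen.
  U = {39, 42, 43}, X ∖ U = {40, 41} — both open, so U is clopen.
  U = {40, 41, 42}, X ∖ U = {39, 43} — both open, so U is clopen.
  U = {39, 40, 41, 43}, X ∖ U = {42} — both open, so U is clopen.
  U = {39, 40, 42, 43}, X ∖ U = {41} — both open, so U is clopen.
  U = {39, 41, 42, 43}, X ∖ U = {40} — both open, so U is clopen.
  U = {39, 40, 41, 42, 43}, X ∖ U = ∅ — both open, so U is clopen.
Nontrivial clopen(s) exist: e.g. {40}. So (X, τ) is disconnected.
Compute connected components by grouping points that agree on all clopens:
  component: {40}
  component: {41}
  component: {42}
  component: {39, 43}


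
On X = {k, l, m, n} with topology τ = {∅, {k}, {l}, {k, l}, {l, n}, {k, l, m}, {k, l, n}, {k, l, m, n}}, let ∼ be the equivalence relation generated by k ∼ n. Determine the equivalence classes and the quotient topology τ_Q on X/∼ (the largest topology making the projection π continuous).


X/∼ = {[k=n], [l], [m]}; |τ_Q| = 4.

Equivalence classes: [k=n], [l], [m].
Quotient map π: X → X/∼ sends k ↦ [k=n], l ↦ [l], m ↦ [m], n ↦ [k=n].
For each subset V ⊆ X/∼, compute π^{-1}(V) ⊆ X and check whether π^{-1}(V) ∈ τ. V is open in τ_Q iff π^{-1}(V) ∈ τ.
  V = {}: π^{-1}(V) = ∅ ∈ τ ✓.
  V = {[k=n]}: π^{-1}(V) = {k, n} ∉ τ ✗.
  V = {[l]}: π^{-1}(V) = {l} ∈ τ ✓.
  V = {[k=n], [l]}: π^{-1}(V) = {k, l, n} ∈ τ ✓.
  V = {[m]}: π^{-1}(V) = {m} ∉ τ ✗.
  V = {[k=n], [m]}: π^{-1}(V) = {k, m, n} ∉ τ ✗.
  V = {[l], [m]}: π^{-1}(V) = {l, m} ∉ τ ✗.
  V = {[k=n], [l], [m]}: π^{-1}(V) = {k, l, m, n} ∈ τ ✓.
Open sets in the quotient: τ_Q = {{}, {[l]}, {[k=n], [l]}, {[k=n], [l], [m]}} (4 elements).


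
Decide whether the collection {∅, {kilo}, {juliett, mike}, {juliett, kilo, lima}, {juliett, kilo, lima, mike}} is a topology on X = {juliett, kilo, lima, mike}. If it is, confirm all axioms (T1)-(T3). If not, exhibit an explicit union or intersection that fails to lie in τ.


τ is NOT a topology on X.

Axiom (T1): ∅ ∈ τ? Yes; X ∈ τ? Yes.
Axiom (T2/T3): check pairwise unions and intersections of members of τ.
Counterexample for (T2): {kilo} ∪ {juliett, mike} = {juliett, kilo, mike} ∉ τ. Therefore τ is NOT a topology.


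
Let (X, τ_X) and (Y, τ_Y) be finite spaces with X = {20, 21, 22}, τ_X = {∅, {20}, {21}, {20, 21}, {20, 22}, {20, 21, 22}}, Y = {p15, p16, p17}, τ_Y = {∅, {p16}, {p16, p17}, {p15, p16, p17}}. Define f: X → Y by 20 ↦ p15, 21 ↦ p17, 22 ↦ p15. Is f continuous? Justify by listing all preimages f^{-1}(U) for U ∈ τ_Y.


f IS continuous.

Compute f^{-1}(U) for each U ∈ τ_Y:
  U = ∅: f^{-1}(U) = ∅ ∈ τ_X ✓.
  U = {p16}: f^{-1}(U) = ∅ ∈ τ_X ✓.
  U = {p16, p17}: f^{-1}(U) = {21} ∈ τ_X ✓.
  U = {p15, p16, p17}: f^{-1}(U) = {20, 21, 22} ∈ τ_X ✓.
Every preimage lies in τ_X, so f IS continuous.


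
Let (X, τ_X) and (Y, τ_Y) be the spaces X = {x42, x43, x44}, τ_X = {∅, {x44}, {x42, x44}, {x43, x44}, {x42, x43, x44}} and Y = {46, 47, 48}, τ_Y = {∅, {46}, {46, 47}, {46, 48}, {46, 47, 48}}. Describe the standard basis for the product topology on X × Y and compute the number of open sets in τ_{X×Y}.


Basis B = {∅ × ∅, {x44} × {46}, {x42, x44} × {46}, {x43, x44} × {46}, {x44} × {46, 47}, {x44} × {46, 48}, {x42, x43, x44} × {46}, {x44} × {46, 47, 48}, {x42, x44} × {46, 47}, {x42, x44} × {46, 48}, {x43, x44} × {46, 47}, {x43, x44} × {46, 48}, {x42, x44} × {46, 47, 48}, {x42, x43, x44} × {46, 47}, {x42, x43, x44} × {46, 48}, {x43, x44} × {46, 47, 48}, {x42, x43, x44} × {46, 47, 48}}; |τ_{X×Y}| = 48.

Enumerate products U × V with U ∈ τ_X, V ∈ τ_Y (deduplicated):
  ∅ × ∅ = {} (∅)
  {x44} × {46} = {(x44,46)}
  {x42, x44} × {46} = {(x42,46), (x44,46)}
  {x43, x44} × {46} = {(x43,46), (x44,46)}
  {x44} × {46, 47} = {(x44,46), (x44,47)}
  {x44} × {46, 48} = {(x44,46), (x44,48)}
  {x42, x43, x44} × {46} = {(x42,46), (x43,46), (x44,46)}
  {x44} × {46, 47, 48} = {(x44,46), (x44,47), (x44,48)}
  {x42, x44} × {46, 47} = {(x42,46), (x42,47), (x44,46), (x44,47)}
  {x42, x44} × {46, 48} = {(x42,46), (x42,48), (x44,46), (x44,48)}
  {x43, x44} × {46, 47} = {(x43,46), (x43,47), (x44,46), (x44,47)}
  {x43, x44} × {46, 48} = {(x43,46), (x43,48), (x44,46), (x44,48)}
  {x42, x44} × {46, 47, 48} = {(x42,46), (x42,47), (x42,48), (x44,46), (x44,47), (x44,48)}
  {x42, x43, x44} × {46, 47} = {(x42,46), (x42,47), (x43,46), (x43,47), (x44,46), (x44,47)}
  {x42, x43, x44} × {46, 48} = {(x42,46), (x42,48), (x43,46), (x43,48), (x44,46), (x44,48)}
  {x43, x44} × {46, 47, 48} = {(x43,46), (x43,47), (x43,48), (x44,46), (x44,47), (x44,48)}
  {x42, x43, x44} × {46, 47, 48} = {(x42,46), (x42,47), (x42,48), (x43,46), (x43,47), (x43,48), (x44,46), (x44,47), (x44,48)}
These 17 distinct sets form the basis B.
Close under arbitrary unions to get τ_{X×Y}; counting gives |τ_{X×Y}| = 48.


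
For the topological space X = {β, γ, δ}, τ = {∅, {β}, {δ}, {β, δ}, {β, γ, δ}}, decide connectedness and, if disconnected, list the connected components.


(X, τ) is connected.

Find clopen sets (U ∈ τ with X ∖ U ∈ τ):
  U = ∅, X ∖ U = {β, γ, δ} — both open, so U is clopen.
  U = {β, γ, δ}, X ∖ U = ∅ — both open, so U is clopen.
Only trivial clopens (∅ and X) exist, so (X, τ) is connected.
Compute connected components by grouping points that agree on all clopens:
  component: {β, γ, δ}


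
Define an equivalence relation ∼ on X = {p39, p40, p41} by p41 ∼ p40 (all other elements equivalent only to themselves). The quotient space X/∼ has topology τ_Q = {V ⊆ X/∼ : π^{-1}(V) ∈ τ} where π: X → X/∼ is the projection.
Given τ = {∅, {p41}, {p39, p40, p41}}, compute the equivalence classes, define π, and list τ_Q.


X/∼ = {[p39], [p40=p41]}; |τ_Q| = 2.

Equivalence classes: [p39], [p40=p41].
Quotient map π: X → X/∼ sends p39 ↦ [p39], p40 ↦ [p40=p41], p41 ↦ [p40=p41].
For each subset V ⊆ X/∼, compute π^{-1}(V) ⊆ X and check whether π^{-1}(V) ∈ τ. V is open in τ_Q iff π^{-1}(V) ∈ τ.
  V = {}: π^{-1}(V) = ∅ ∈ τ ✓.
  V = {[p39]}: π^{-1}(V) = {p39} ∉ τ ✗.
  V = {[p40=p41]}: π^{-1}(V) = {p40, p41} ∉ τ ✗.
  V = {[p39], [p40=p41]}: π^{-1}(V) = {p39, p40, p41} ∈ τ ✓.
Open sets in the quotient: τ_Q = {{}, {[p39], [p40=p41]}} (2 elements).


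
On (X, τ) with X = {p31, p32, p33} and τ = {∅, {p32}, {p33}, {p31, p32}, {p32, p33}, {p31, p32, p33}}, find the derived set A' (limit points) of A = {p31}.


A' = ∅

For each x ∈ X, list the open sets U ∈ τ with x ∈ U, then check whether U ∩ (A ∖ {x}) ≠ ∅ for every such U.
  x = p31: open {p31, p32} ∋ x has {p31, p32} ∩ (A ∖ {p31}) = ∅, so x is NOT a limit point.
  x = p32: open {p32} ∋ x has {p32} ∩ (A ∖ {p32}) = ∅, so x is NOT a limit point.
  x = p33: open {p33} ∋ x has {p33} ∩ (A ∖ {p33}) = ∅, so x is NOT a limit point.
Collecting: A' = ∅.


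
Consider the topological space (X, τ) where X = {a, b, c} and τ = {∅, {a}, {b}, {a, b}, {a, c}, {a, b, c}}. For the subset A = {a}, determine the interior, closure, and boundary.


int(A) = {a}, cl(A) = {a, c}, ∂A = {c}.

Closed sets in (X, τ) are complements of opens:
  closed(X, τ) = {∅, {b}, {c}, {a, c}, {b, c}, {a, b, c}}.
int(A) = ⋃ {U ∈ τ : U ⊆ A}. Opens contained in A: ∅, {a}.
Taking the union of these: int(A) = {a}.
cl(A) = ⋂ {C closed : A ⊆ C}. Closed sets containing A: {a, c}, {a, b, c}.
Intersecting these: cl(A) = {a, c}.
∂A = cl(A) ∖ int(A) = {a, c} ∖ {a} = {c}.


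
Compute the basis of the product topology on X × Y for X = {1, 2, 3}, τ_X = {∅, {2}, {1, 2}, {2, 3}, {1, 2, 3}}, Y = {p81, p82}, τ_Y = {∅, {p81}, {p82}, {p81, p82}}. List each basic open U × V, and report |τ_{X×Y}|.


Basis B = {∅ × ∅, {2} × {p81}, {2} × {p82}, {1, 2} × {p81}, {1, 2} × {p82}, {2} × {p81, p82}, {2, 3} × {p81}, {2, 3} × {p82}, {1, 2, 3} × {p81}, {1, 2, 3} × {p82}, {1, 2} × {p81, p82}, {2, 3} × {p81, p82}, {1, 2, 3} × {p81, p82}}; |τ_{X×Y}| = 25.

Enumerate products U × V with U ∈ τ_X, V ∈ τ_Y (deduplicated):
  ∅ × ∅ = {} (∅)
  {2} × {p81} = {(2,p81)}
  {2} × {p82} = {(2,p82)}
  {1, 2} × {p81} = {(1,p81), (2,p81)}
  {1, 2} × {p82} = {(1,p82), (2,p82)}
  {2} × {p81, p82} = {(2,p81), (2,p82)}
  {2, 3} × {p81} = {(2,p81), (3,p81)}
  {2, 3} × {p82} = {(2,p82), (3,p82)}
  {1, 2, 3} × {p81} = {(1,p81), (2,p81), (3,p81)}
  {1, 2, 3} × {p82} = {(1,p82), (2,p82), (3,p82)}
  {1, 2} × {p81, p82} = {(1,p81), (1,p82), (2,p81), (2,p82)}
  {2, 3} × {p81, p82} = {(2,p81), (2,p82), (3,p81), (3,p82)}
  {1, 2, 3} × {p81, p82} = {(1,p81), (1,p82), (2,p81), (2,p82), (3,p81), (3,p82)}
These 13 distinct sets form the basis B.
Close under arbitrary unions to get τ_{X×Y}; counting gives |τ_{X×Y}| = 25.


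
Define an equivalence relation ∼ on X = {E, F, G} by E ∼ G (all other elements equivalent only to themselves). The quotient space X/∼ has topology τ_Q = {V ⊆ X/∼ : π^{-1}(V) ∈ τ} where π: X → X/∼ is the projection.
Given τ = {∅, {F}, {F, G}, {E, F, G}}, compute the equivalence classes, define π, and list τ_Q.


X/∼ = {[E=G], [F]}; |τ_Q| = 3.

Equivalence classes: [E=G], [F].
Quotient map π: X → X/∼ sends E ↦ [E=G], F ↦ [F], G ↦ [E=G].
For each subset V ⊆ X/∼, compute π^{-1}(V) ⊆ X and check whether π^{-1}(V) ∈ τ. V is open in τ_Q iff π^{-1}(V) ∈ τ.
  V = {}: π^{-1}(V) = ∅ ∈ τ ✓.
  V = {[E=G]}: π^{-1}(V) = {E, G} ∉ τ ✗.
  V = {[F]}: π^{-1}(V) = {F} ∈ τ ✓.
  V = {[E=G], [F]}: π^{-1}(V) = {E, F, G} ∈ τ ✓.
Open sets in the quotient: τ_Q = {{}, {[F]}, {[E=G], [F]}} (3 elements).


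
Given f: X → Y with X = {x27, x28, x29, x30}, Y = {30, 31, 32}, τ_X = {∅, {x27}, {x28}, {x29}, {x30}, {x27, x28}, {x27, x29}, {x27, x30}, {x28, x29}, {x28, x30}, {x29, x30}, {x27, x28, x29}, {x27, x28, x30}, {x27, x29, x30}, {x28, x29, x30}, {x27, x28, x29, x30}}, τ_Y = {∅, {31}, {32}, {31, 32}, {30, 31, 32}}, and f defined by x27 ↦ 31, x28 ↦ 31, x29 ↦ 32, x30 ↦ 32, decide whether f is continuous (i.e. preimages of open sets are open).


f IS continuous.

Compute f^{-1}(U) for each U ∈ τ_Y:
  U = ∅: f^{-1}(U) = ∅ ∈ τ_X ✓.
  U = {31}: f^{-1}(U) = {x27, x28} ∈ τ_X ✓.
  U = {32}: f^{-1}(U) = {x29, x30} ∈ τ_X ✓.
  U = {31, 32}: f^{-1}(U) = {x27, x28, x29, x30} ∈ τ_X ✓.
  U = {30, 31, 32}: f^{-1}(U) = {x27, x28, x29, x30} ∈ τ_X ✓.
Every preimage lies in τ_X, so f IS continuous.


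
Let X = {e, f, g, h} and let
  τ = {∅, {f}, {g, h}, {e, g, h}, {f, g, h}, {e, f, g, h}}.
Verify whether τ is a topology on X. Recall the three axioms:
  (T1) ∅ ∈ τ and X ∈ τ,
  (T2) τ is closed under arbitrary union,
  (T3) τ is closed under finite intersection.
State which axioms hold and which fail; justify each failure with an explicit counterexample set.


τ IS a topology on X.

Axiom (T1): ∅ ∈ τ? Yes; X ∈ τ? Yes.
Axiom (T2/T3): check pairwise unions and intersections of members of τ.
All pairwise intersections and unions checked — each lies in τ. Therefore τ satisfies (T1), (T2), (T3): it IS a topology on X.


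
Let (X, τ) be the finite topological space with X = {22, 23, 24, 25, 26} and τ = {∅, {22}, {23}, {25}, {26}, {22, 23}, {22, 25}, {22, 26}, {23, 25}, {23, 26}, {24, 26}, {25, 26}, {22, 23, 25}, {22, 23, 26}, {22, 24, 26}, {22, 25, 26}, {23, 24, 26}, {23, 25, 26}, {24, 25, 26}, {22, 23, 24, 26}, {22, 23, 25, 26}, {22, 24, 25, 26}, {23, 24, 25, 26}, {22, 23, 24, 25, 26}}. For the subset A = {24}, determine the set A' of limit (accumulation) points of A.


A' = ∅

For each x ∈ X, list the open sets U ∈ τ with x ∈ U, then check whether U ∩ (A ∖ {x}) ≠ ∅ for every such U.
  x = 22: open {22} ∋ x has {22} ∩ (A ∖ {22}) = ∅, so x is NOT a limit point.
  x = 23: open {23} ∋ x has {23} ∩ (A ∖ {23}) = ∅, so x is NOT a limit point.
  x = 24: open {24, 26} ∋ x has {24, 26} ∩ (A ∖ {24}) = ∅, so x is NOT a limit point.
  x = 25: open {25} ∋ x has {25} ∩ (A ∖ {25}) = ∅, so x is NOT a limit point.
  x = 26: open {26} ∋ x has {26} ∩ (A ∖ {26}) = ∅, so x is NOT a limit point.
Collecting: A' = ∅.


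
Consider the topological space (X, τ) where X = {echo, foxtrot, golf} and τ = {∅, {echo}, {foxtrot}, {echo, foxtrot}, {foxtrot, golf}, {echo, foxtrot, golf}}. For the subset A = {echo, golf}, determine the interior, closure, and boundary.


int(A) = {echo}, cl(A) = {echo, golf}, ∂A = {golf}.

Closed sets in (X, τ) are complements of opens:
  closed(X, τ) = {∅, {echo}, {golf}, {echo, golf}, {foxtrot, golf}, {echo, foxtrot, golf}}.
int(A) = ⋃ {U ∈ τ : U ⊆ A}. Opens contained in A: ∅, {echo}.
Taking the union of these: int(A) = {echo}.
cl(A) = ⋂ {C closed : A ⊆ C}. Closed sets containing A: {echo, golf}, {echo, foxtrot, golf}.
Intersecting these: cl(A) = {echo, golf}.
∂A = cl(A) ∖ int(A) = {echo, golf} ∖ {echo} = {golf}.


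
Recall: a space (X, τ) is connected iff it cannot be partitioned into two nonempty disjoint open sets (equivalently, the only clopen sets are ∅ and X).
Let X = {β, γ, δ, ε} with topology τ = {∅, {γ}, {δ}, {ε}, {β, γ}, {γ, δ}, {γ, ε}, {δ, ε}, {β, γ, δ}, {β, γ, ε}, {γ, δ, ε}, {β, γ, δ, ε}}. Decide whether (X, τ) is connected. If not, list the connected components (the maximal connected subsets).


(X, τ) is disconnected; components = [{δ}, {ε}, {β, γ}].

Find clopen sets (U ∈ τ with X ∖ U ∈ τ):
  U = ∅, X ∖ U = {β, γ, δ, ε} — both open, so U is clopen.
  U = {δ}, X ∖ U = {β, γ, ε} — both open, so U is clopen.
  U = {ε}, X ∖ U = {β, γ, δ} — both open, so U is clopen.
  U = {β, γ}, X ∖ U = {δ, ε} — both open, so U is clopen.
  U = {δ, ε}, X ∖ U = {β, γ} — both open, so U is clopen.
  U = {β, γ, δ}, X ∖ U = {ε} — both open, so U is clopen.
  U = {β, γ, ε}, X ∖ U = {δ} — both open, so U is clopen.
  U = {β, γ, δ, ε}, X ∖ U = ∅ — both open, so U is clopen.
Nontrivial clopen(s) exist: e.g. {δ, ε}. So (X, τ) is disconnected.
Compute connected components by grouping points that agree on all clopens:
  component: {δ}
  component: {ε}
  component: {β, γ}


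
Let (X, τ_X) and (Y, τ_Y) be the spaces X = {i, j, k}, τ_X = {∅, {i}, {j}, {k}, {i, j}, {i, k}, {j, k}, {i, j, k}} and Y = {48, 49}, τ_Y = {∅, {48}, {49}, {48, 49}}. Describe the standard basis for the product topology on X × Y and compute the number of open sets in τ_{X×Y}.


Basis B = {∅ × ∅, {i} × {48}, {i} × {49}, {j} × {48}, {j} × {49}, {k} × {48}, {k} × {49}, {i} × {48, 49}, {i, j} × {48}, {i, k} × {48}, {i, j} × {49}, {i, k} × {49}, {j} × {48, 49}, {j, k} × {48}, {j, k} × {49}, {k} × {48, 49}, {i, j, k} × {48}, {i, j, k} × {49}, {i, j} × {48, 49}, {i, k} × {48, 49}, {j, k} × {48, 49}, {i, j, k} × {48, 49}}; |τ_{X×Y}| = 64.

Enumerate products U × V with U ∈ τ_X, V ∈ τ_Y (deduplicated):
  ∅ × ∅ = {} (∅)
  {i} × {48} = {(i,48)}
  {i} × {49} = {(i,49)}
  {j} × {48} = {(j,48)}
  {j} × {49} = {(j,49)}
  {k} × {48} = {(k,48)}
  {k} × {49} = {(k,49)}
  {i} × {48, 49} = {(i,48), (i,49)}
  {i, j} × {48} = {(i,48), (j,48)}
  {i, k} × {48} = {(i,48), (k,48)}
  {i, j} × {49} = {(i,49), (j,49)}
  {i, k} × {49} = {(i,49), (k,49)}
  {j} × {48, 49} = {(j,48), (j,49)}
  {j, k} × {48} = {(j,48), (k,48)}
  {j, k} × {49} = {(j,49), (k,49)}
  {k} × {48, 49} = {(k,48), (k,49)}
  {i, j, k} × {48} = {(i,48), (j,48), (k,48)}
  {i, j, k} × {49} = {(i,49), (j,49), (k,49)}
  {i, j} × {48, 49} = {(i,48), (i,49), (j,48), (j,49)}
  {i, k} × {48, 49} = {(i,48), (i,49), (k,48), (k,49)}
  {j, k} × {48, 49} = {(j,48), (j,49), (k,48), (k,49)}
  {i, j, k} × {48, 49} = {(i,48), (i,49), (j,48), (j,49), (k,48), (k,49)}
These 22 distinct sets form the basis B.
Close under arbitrary unions to get τ_{X×Y}; counting gives |τ_{X×Y}| = 64.


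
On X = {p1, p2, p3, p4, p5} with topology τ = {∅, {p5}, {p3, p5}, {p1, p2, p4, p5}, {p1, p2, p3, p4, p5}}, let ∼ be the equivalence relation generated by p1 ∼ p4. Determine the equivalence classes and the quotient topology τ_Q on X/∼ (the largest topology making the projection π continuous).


X/∼ = {[p1=p4], [p2], [p3], [p5]}; |τ_Q| = 5.

Equivalence classes: [p1=p4], [p2], [p3], [p5].
Quotient map π: X → X/∼ sends p1 ↦ [p1=p4], p2 ↦ [p2], p3 ↦ [p3], p4 ↦ [p1=p4], p5 ↦ [p5].
For each subset V ⊆ X/∼, compute π^{-1}(V) ⊆ X and check whether π^{-1}(V) ∈ τ. V is open in τ_Q iff π^{-1}(V) ∈ τ.
  V = {}: π^{-1}(V) = ∅ ∈ τ ✓.
  V = {[p1=p4]}: π^{-1}(V) = {p1, p4} ∉ τ ✗.
  V = {[p2]}: π^{-1}(V) = {p2} ∉ τ ✗.
  V = {[p1=p4], [p2]}: π^{-1}(V) = {p1, p2, p4} ∉ τ ✗.
  V = {[p3]}: π^{-1}(V) = {p3} ∉ τ ✗.
  V = {[p1=p4], [p3]}: π^{-1}(V) = {p1, p3, p4} ∉ τ ✗.
  V = {[p2], [p3]}: π^{-1}(V) = {p2, p3} ∉ τ ✗.
  V = {[p1=p4], [p2], [p3]}: π^{-1}(V) = {p1, p2, p3, p4} ∉ τ ✗.
  V = {[p5]}: π^{-1}(V) = {p5} ∈ τ ✓.
  V = {[p1=p4], [p5]}: π^{-1}(V) = {p1, p4, p5} ∉ τ ✗.
  V = {[p2], [p5]}: π^{-1}(V) = {p2, p5} ∉ τ ✗.
  V = {[p1=p4], [p2], [p5]}: π^{-1}(V) = {p1, p2, p4, p5} ∈ τ ✓.
  V = {[p3], [p5]}: π^{-1}(V) = {p3, p5} ∈ τ ✓.
  V = {[p1=p4], [p3], [p5]}: π^{-1}(V) = {p1, p3, p4, p5} ∉ τ ✗.
  V = {[p2], [p3], [p5]}: π^{-1}(V) = {p2, p3, p5} ∉ τ ✗.
  V = {[p1=p4], [p2], [p3], [p5]}: π^{-1}(V) = {p1, p2, p3, p4, p5} ∈ τ ✓.
Open sets in the quotient: τ_Q = {{}, {[p5]}, {[p1=p4], [p2], [p5]}, {[p3], [p5]}, {[p1=p4], [p2], [p3], [p5]}} (5 elements).


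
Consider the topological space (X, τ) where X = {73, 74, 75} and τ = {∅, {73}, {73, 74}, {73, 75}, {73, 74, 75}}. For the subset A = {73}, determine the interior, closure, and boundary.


int(A) = {73}, cl(A) = {73, 74, 75}, ∂A = {74, 75}.

Closed sets in (X, τ) are complements of opens:
  closed(X, τ) = {∅, {74}, {75}, {74, 75}, {73, 74, 75}}.
int(A) = ⋃ {U ∈ τ : U ⊆ A}. Opens contained in A: ∅, {73}.
Taking the union of these: int(A) = {73}.
cl(A) = ⋂ {C closed : A ⊆ C}. Closed sets containing A: {73, 74, 75}.
Intersecting these: cl(A) = {73, 74, 75}.
∂A = cl(A) ∖ int(A) = {73, 74, 75} ∖ {73} = {74, 75}.


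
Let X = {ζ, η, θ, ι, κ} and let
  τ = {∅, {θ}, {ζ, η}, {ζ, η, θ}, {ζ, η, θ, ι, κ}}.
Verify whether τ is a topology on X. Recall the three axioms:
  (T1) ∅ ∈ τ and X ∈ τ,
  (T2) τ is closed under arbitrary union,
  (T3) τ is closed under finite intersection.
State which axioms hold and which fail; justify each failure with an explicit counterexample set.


τ IS a topology on X.

Axiom (T1): ∅ ∈ τ? Yes; X ∈ τ? Yes.
Axiom (T2/T3): check pairwise unions and intersections of members of τ.
All pairwise intersections and unions checked — each lies in τ. Therefore τ satisfies (T1), (T2), (T3): it IS a topology on X.


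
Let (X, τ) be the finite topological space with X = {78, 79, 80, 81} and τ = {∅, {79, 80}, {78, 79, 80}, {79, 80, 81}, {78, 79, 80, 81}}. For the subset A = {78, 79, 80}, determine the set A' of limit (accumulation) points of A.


A' = {78, 79, 80, 81}

For each x ∈ X, list the open sets U ∈ τ with x ∈ U, then check whether U ∩ (A ∖ {x}) ≠ ∅ for every such U.
  x = 78: opens ∋ x are {78, 79, 80}, {78, 79, 80, 81}; each meets A ∖ {78}, so x IS a limit point.
  x = 79: opens ∋ x are {79, 80}, {78, 79, 80}, {79, 80, 81}, {78, 79, 80, 81}; each meets A ∖ {79}, so x IS a limit point.
  x = 80: opens ∋ x are {79, 80}, {78, 79, 80}, {79, 80, 81}, {78, 79, 80, 81}; each meets A ∖ {80}, so x IS a limit point.
  x = 81: opens ∋ x are {79, 80, 81}, {78, 79, 80, 81}; each meets A ∖ {81}, so x IS a limit point.
Collecting: A' = {78, 79, 80, 81}.


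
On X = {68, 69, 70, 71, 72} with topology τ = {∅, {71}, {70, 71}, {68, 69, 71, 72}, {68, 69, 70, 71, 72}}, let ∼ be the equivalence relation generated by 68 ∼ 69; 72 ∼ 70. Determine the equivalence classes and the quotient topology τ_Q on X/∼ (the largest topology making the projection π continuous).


X/∼ = {[68=69], [70=72], [71]}; |τ_Q| = 3.

Equivalence classes: [68=69], [70=72], [71].
Quotient map π: X → X/∼ sends 68 ↦ [68=69], 69 ↦ [68=69], 70 ↦ [70=72], 71 ↦ [71], 72 ↦ [70=72].
For each subset V ⊆ X/∼, compute π^{-1}(V) ⊆ X and check whether π^{-1}(V) ∈ τ. V is open in τ_Q iff π^{-1}(V) ∈ τ.
  V = {}: π^{-1}(V) = ∅ ∈ τ ✓.
  V = {[68=69]}: π^{-1}(V) = {68, 69} ∉ τ ✗.
  V = {[70=72]}: π^{-1}(V) = {70, 72} ∉ τ ✗.
  V = {[68=69], [70=72]}: π^{-1}(V) = {68, 69, 70, 72} ∉ τ ✗.
  V = {[71]}: π^{-1}(V) = {71} ∈ τ ✓.
  V = {[68=69], [71]}: π^{-1}(V) = {68, 69, 71} ∉ τ ✗.
  V = {[70=72], [71]}: π^{-1}(V) = {70, 71, 72} ∉ τ ✗.
  V = {[68=69], [70=72], [71]}: π^{-1}(V) = {68, 69, 70, 71, 72} ∈ τ ✓.
Open sets in the quotient: τ_Q = {{}, {[71]}, {[68=69], [70=72], [71]}} (3 elements).


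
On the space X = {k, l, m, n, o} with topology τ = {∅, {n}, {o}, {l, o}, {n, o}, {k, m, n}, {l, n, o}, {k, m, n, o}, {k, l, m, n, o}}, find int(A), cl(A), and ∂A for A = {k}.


int(A) = ∅, cl(A) = {k, m}, ∂A = {k, m}.

Closed sets in (X, τ) are complements of opens:
  closed(X, τ) = {∅, {l}, {k, m}, {l, o}, {k, l, m}, {k, m, n}, {k, l, m, n}, {k, l, m, o}, {k, l, m, n, o}}.
int(A) = ⋃ {U ∈ τ : U ⊆ A}. Opens contained in A: ∅.
Taking the union of these: int(A) = ∅.
cl(A) = ⋂ {C closed : A ⊆ C}. Closed sets containing A: {k, m}, {k, l, m}, {k, m, n}, {k, l, m, n}, {k, l, m, o}, {k, l, m, n, o}.
Intersecting these: cl(A) = {k, m}.
∂A = cl(A) ∖ int(A) = {k, m} ∖ ∅ = {k, m}.


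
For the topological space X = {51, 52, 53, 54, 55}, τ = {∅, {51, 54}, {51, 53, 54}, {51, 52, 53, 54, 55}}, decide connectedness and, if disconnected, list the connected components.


(X, τ) is connected.

Find clopen sets (U ∈ τ with X ∖ U ∈ τ):
  U = ∅, X ∖ U = {51, 52, 53, 54, 55} — both open, so U is clopen.
  U = {51, 52, 53, 54, 55}, X ∖ U = ∅ — both open, so U is clopen.
Only trivial clopens (∅ and X) exist, so (X, τ) is connected.
Compute connected components by grouping points that agree on all clopens:
  component: {51, 52, 53, 54, 55}


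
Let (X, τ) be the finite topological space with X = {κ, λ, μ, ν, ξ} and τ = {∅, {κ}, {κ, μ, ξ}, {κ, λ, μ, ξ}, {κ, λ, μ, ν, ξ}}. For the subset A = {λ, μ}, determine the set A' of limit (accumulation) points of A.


A' = {λ, ν, ξ}

For each x ∈ X, list the open sets U ∈ τ with x ∈ U, then check whether U ∩ (A ∖ {x}) ≠ ∅ for every such U.
  x = κ: open {κ} ∋ x has {κ} ∩ (A ∖ {κ}) = ∅, so x is NOT a limit point.
  x = λ: opens ∋ x are {κ, λ, μ, ξ}, {κ, λ, μ, ν, ξ}; each meets A ∖ {λ}, so x IS a limit point.
  x = μ: open {κ, μ, ξ} ∋ x has {κ, μ, ξ} ∩ (A ∖ {μ}) = ∅, so x is NOT a limit point.
  x = ν: opens ∋ x are {κ, λ, μ, ν, ξ}; each meets A ∖ {ν}, so x IS a limit point.
  x = ξ: opens ∋ x are {κ, μ, ξ}, {κ, λ, μ, ξ}, {κ, λ, μ, ν, ξ}; each meets A ∖ {ξ}, so x IS a limit point.
Collecting: A' = {λ, ν, ξ}.


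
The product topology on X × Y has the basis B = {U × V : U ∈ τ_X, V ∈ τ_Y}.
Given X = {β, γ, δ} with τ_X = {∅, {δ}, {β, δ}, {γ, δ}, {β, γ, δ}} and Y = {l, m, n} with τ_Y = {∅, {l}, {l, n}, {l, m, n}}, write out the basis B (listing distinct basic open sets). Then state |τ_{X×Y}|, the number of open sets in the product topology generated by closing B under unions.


Basis B = {∅ × ∅, {δ} × {l}, {β, δ} × {l}, {γ, δ} × {l}, {δ} × {l, n}, {β, γ, δ} × {l}, {δ} × {l, m, n}, {β, δ} × {l, n}, {γ, δ} × {l, n}, {β, δ} × {l, m, n}, {β, γ, δ} × {l, n}, {γ, δ} × {l, m, n}, {β, γ, δ} × {l, m, n}}; |τ_{X×Y}| = 30.

Enumerate products U × V with U ∈ τ_X, V ∈ τ_Y (deduplicated):
  ∅ × ∅ = {} (∅)
  {δ} × {l} = {(δ,l)}
  {β, δ} × {l} = {(β,l), (δ,l)}
  {γ, δ} × {l} = {(γ,l), (δ,l)}
  {δ} × {l, n} = {(δ,l), (δ,n)}
  {β, γ, δ} × {l} = {(β,l), (γ,l), (δ,l)}
  {δ} × {l, m, n} = {(δ,l), (δ,m), (δ,n)}
  {β, δ} × {l, n} = {(β,l), (β,n), (δ,l), (δ,n)}
  {γ, δ} × {l, n} = {(γ,l), (γ,n), (δ,l), (δ,n)}
  {β, δ} × {l, m, n} = {(β,l), (β,m), (β,n), (δ,l), (δ,m), (δ,n)}
  {β, γ, δ} × {l, n} = {(β,l), (β,n), (γ,l), (γ,n), (δ,l), (δ,n)}
  {γ, δ} × {l, m, n} = {(γ,l), (γ,m), (γ,n), (δ,l), (δ,m), (δ,n)}
  {β, γ, δ} × {l, m, n} = {(β,l), (β,m), (β,n), (γ,l), (γ,m), (γ,n), (δ,l), (δ,m), (δ,n)}
These 13 distinct sets form the basis B.
Close under arbitrary unions to get τ_{X×Y}; counting gives |τ_{X×Y}| = 30.


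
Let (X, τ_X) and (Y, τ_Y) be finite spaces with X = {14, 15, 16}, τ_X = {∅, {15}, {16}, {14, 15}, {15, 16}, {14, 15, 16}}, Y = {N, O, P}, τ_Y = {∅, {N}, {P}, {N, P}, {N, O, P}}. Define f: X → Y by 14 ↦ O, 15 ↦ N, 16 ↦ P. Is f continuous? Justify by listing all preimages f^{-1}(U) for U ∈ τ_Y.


f IS continuous.

Compute f^{-1}(U) for each U ∈ τ_Y:
  U = ∅: f^{-1}(U) = ∅ ∈ τ_X ✓.
  U = {N}: f^{-1}(U) = {15} ∈ τ_X ✓.
  U = {P}: f^{-1}(U) = {16} ∈ τ_X ✓.
  U = {N, P}: f^{-1}(U) = {15, 16} ∈ τ_X ✓.
  U = {N, O, P}: f^{-1}(U) = {14, 15, 16} ∈ τ_X ✓.
Every preimage lies in τ_X, so f IS continuous.


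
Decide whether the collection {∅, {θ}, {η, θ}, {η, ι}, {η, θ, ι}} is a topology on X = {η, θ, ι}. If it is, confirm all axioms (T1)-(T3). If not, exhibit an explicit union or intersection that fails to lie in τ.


τ is NOT a topology on X.

Axiom (T1): ∅ ∈ τ? Yes; X ∈ τ? Yes.
Axiom (T2/T3): check pairwise unions and intersections of members of τ.
Counterexample for (T3): {η, θ} ∩ {η, ι} = {η} ∉ τ. Therefore τ is NOT a topology.


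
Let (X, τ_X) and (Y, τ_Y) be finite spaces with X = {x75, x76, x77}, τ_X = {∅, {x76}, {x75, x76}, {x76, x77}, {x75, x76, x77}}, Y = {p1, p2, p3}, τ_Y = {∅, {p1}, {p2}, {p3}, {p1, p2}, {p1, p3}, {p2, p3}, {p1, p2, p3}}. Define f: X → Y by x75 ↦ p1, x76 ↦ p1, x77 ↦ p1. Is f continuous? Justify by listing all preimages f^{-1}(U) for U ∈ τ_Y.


f IS continuous.

Compute f^{-1}(U) for each U ∈ τ_Y:
  U = ∅: f^{-1}(U) = ∅ ∈ τ_X ✓.
  U = {p1}: f^{-1}(U) = {x75, x76, x77} ∈ τ_X ✓.
  U = {p2}: f^{-1}(U) = ∅ ∈ τ_X ✓.
  U = {p3}: f^{-1}(U) = ∅ ∈ τ_X ✓.
  U = {p1, p2}: f^{-1}(U) = {x75, x76, x77} ∈ τ_X ✓.
  U = {p1, p3}: f^{-1}(U) = {x75, x76, x77} ∈ τ_X ✓.
  U = {p2, p3}: f^{-1}(U) = ∅ ∈ τ_X ✓.
  U = {p1, p2, p3}: f^{-1}(U) = {x75, x76, x77} ∈ τ_X ✓.
Every preimage lies in τ_X, so f IS continuous.


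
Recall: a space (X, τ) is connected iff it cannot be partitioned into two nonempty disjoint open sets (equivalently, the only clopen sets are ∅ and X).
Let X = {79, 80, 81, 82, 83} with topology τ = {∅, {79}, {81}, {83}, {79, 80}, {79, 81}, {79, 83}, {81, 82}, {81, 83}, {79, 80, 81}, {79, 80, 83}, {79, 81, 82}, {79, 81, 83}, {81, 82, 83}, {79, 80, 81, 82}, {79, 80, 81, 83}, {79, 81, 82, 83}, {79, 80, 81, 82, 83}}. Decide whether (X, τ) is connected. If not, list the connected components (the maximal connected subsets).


(X, τ) is disconnected; components = [{83}, {79, 80}, {81, 82}].

Find clopen sets (U ∈ τ with X ∖ U ∈ τ):
  U = ∅, X ∖ U = {79, 80, 81, 82, 83} — both open, so U is clopen.
  U = {83}, X ∖ U = {79, 80, 81, 82} — both open, so U is clopen.
  U = {79, 80}, X ∖ U = {81, 82, 83} — both open, so U is clopen.
  U = {81, 82}, X ∖ U = {79, 80, 83} — both open, so U is clopen.
  U = {79, 80, 83}, X ∖ U = {81, 82} — both open, so U is clopen.
  U = {81, 82, 83}, X ∖ U = {79, 80} — both open, so U is clopen.
  U = {79, 80, 81, 82}, X ∖ U = {83} — both open, so U is clopen.
  U = {79, 80, 81, 82, 83}, X ∖ U = ∅ — both open, so U is clopen.
Nontrivial clopen(s) exist: e.g. {83}. So (X, τ) is disconnected.
Compute connected components by grouping points that agree on all clopens:
  component: {83}
  component: {79, 80}
  component: {81, 82}


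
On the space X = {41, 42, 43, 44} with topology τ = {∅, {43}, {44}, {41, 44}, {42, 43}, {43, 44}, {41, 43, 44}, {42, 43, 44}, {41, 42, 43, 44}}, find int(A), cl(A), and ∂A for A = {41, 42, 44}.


int(A) = {41, 44}, cl(A) = {41, 42, 44}, ∂A = {42}.

Closed sets in (X, τ) are complements of opens:
  closed(X, τ) = {∅, {41}, {42}, {41, 42}, {41, 44}, {42, 43}, {41, 42, 43}, {41, 42, 44}, {41, 42, 43, 44}}.
int(A) = ⋃ {U ∈ τ : U ⊆ A}. Opens contained in A: ∅, {44}, {41, 44}.
Taking the union of these: int(A) = {41, 44}.
cl(A) = ⋂ {C closed : A ⊆ C}. Closed sets containing A: {41, 42, 44}, {41, 42, 43, 44}.
Intersecting these: cl(A) = {41, 42, 44}.
∂A = cl(A) ∖ int(A) = {41, 42, 44} ∖ {41, 44} = {42}.


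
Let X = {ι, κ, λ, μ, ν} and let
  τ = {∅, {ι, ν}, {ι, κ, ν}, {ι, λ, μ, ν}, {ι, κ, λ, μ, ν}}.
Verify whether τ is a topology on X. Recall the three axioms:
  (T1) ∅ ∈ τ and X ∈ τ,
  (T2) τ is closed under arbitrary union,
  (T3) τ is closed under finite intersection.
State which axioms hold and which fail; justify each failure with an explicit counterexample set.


τ IS a topology on X.

Axiom (T1): ∅ ∈ τ? Yes; X ∈ τ? Yes.
Axiom (T2/T3): check pairwise unions and intersections of members of τ.
All pairwise intersections and unions checked — each lies in τ. Therefore τ satisfies (T1), (T2), (T3): it IS a topology on X.


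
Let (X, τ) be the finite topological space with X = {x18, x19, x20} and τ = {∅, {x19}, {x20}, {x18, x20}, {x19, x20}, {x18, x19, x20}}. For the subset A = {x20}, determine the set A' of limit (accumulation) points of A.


A' = {x18}

For each x ∈ X, list the open sets U ∈ τ with x ∈ U, then check whether U ∩ (A ∖ {x}) ≠ ∅ for every such U.
  x = x18: opens ∋ x are {x18, x20}, {x18, x19, x20}; each meets A ∖ {x18}, so x IS a limit point.
  x = x19: open {x19} ∋ x has {x19} ∩ (A ∖ {x19}) = ∅, so x is NOT a limit point.
  x = x20: open {x20} ∋ x has {x20} ∩ (A ∖ {x20}) = ∅, so x is NOT a limit point.
Collecting: A' = {x18}.


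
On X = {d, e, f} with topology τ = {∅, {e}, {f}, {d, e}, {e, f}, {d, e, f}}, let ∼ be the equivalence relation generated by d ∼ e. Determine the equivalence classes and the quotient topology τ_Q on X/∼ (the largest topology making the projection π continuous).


X/∼ = {[d=e], [f]}; |τ_Q| = 4.

Equivalence classes: [d=e], [f].
Quotient map π: X → X/∼ sends d ↦ [d=e], e ↦ [d=e], f ↦ [f].
For each subset V ⊆ X/∼, compute π^{-1}(V) ⊆ X and check whether π^{-1}(V) ∈ τ. V is open in τ_Q iff π^{-1}(V) ∈ τ.
  V = {}: π^{-1}(V) = ∅ ∈ τ ✓.
  V = {[d=e]}: π^{-1}(V) = {d, e} ∈ τ ✓.
  V = {[f]}: π^{-1}(V) = {f} ∈ τ ✓.
  V = {[d=e], [f]}: π^{-1}(V) = {d, e, f} ∈ τ ✓.
Open sets in the quotient: τ_Q = {{}, {[d=e]}, {[f]}, {[d=e], [f]}} (4 elements).


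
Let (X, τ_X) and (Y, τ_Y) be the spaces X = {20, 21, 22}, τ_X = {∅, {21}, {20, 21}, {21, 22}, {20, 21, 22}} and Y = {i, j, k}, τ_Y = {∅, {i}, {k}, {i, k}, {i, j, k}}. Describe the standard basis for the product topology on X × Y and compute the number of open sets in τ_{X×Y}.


Basis B = {∅ × ∅, {21} × {i}, {21} × {k}, {20, 21} × {i}, {20, 21} × {k}, {21} × {i, k}, {21, 22} × {i}, {21, 22} × {k}, {20, 21, 22} × {i}, {20, 21, 22} × {k}, {21} × {i, j, k}, {20, 21} × {i, k}, {21, 22} × {i, k}, {20, 21} × {i, j, k}, {20, 21, 22} × {i, k}, {21, 22} × {i, j, k}, {20, 21, 22} × {i, j, k}}; |τ_{X×Y}| = 50.

Enumerate products U × V with U ∈ τ_X, V ∈ τ_Y (deduplicated):
  ∅ × ∅ = {} (∅)
  {21} × {i} = {(21,i)}
  {21} × {k} = {(21,k)}
  {20, 21} × {i} = {(20,i), (21,i)}
  {20, 21} × {k} = {(20,k), (21,k)}
  {21} × {i, k} = {(21,i), (21,k)}
  {21, 22} × {i} = {(21,i), (22,i)}
  {21, 22} × {k} = {(21,k), (22,k)}
  {20, 21, 22} × {i} = {(20,i), (21,i), (22,i)}
  {20, 21, 22} × {k} = {(20,k), (21,k), (22,k)}
  {21} × {i, j, k} = {(21,i), (21,j), (21,k)}
  {20, 21} × {i, k} = {(20,i), (20,k), (21,i), (21,k)}
  {21, 22} × {i, k} = {(21,i), (21,k), (22,i), (22,k)}
  {20, 21} × {i, j, k} = {(20,i), (20,j), (20,k), (21,i), (21,j), (21,k)}
  {20, 21, 22} × {i, k} = {(20,i), (20,k), (21,i), (21,k), (22,i), (22,k)}
  {21, 22} × {i, j, k} = {(21,i), (21,j), (21,k), (22,i), (22,j), (22,k)}
  {20, 21, 22} × {i, j, k} = {(20,i), (20,j), (20,k), (21,i), (21,j), (21,k), (22,i), (22,j), (22,k)}
These 17 distinct sets form the basis B.
Close under arbitrary unions to get τ_{X×Y}; counting gives |τ_{X×Y}| = 50.


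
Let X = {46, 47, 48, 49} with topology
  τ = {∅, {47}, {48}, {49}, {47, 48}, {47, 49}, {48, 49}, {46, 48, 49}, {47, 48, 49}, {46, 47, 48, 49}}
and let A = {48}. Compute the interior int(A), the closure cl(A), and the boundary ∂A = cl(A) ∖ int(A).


int(A) = {48}, cl(A) = {46, 48}, ∂A = {46}.

Closed sets in (X, τ) are complements of opens:
  closed(X, τ) = {∅, {46}, {47}, {46, 47}, {46, 48}, {46, 49}, {46, 47, 48}, {46, 47, 49}, {46, 48, 49}, {46, 47, 48, 49}}.
int(A) = ⋃ {U ∈ τ : U ⊆ A}. Opens contained in A: ∅, {48}.
Taking the union of these: int(A) = {48}.
cl(A) = ⋂ {C closed : A ⊆ C}. Closed sets containing A: {46, 48}, {46, 47, 48}, {46, 48, 49}, {46, 47, 48, 49}.
Intersecting these: cl(A) = {46, 48}.
∂A = cl(A) ∖ int(A) = {46, 48} ∖ {48} = {46}.


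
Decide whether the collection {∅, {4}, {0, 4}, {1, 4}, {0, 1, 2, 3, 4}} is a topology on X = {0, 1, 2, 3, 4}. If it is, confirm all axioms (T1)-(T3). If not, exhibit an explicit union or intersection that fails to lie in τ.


τ is NOT a topology on X.

Axiom (T1): ∅ ∈ τ? Yes; X ∈ τ? Yes.
Axiom (T2/T3): check pairwise unions and intersections of members of τ.
Counterexample for (T2): {0, 4} ∪ {1, 4} = {0, 1, 4} ∉ τ. Therefore τ is NOT a topology.


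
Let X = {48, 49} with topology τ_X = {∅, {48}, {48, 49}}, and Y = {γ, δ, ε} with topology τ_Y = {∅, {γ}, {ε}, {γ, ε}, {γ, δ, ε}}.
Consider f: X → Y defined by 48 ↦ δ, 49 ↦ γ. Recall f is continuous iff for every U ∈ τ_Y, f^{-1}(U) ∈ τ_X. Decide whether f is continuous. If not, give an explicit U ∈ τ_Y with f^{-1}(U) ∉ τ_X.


f is NOT continuous.

Compute f^{-1}(U) for each U ∈ τ_Y:
  U = ∅: f^{-1}(U) = ∅ ∈ τ_X ✓.
  U = {γ}: f^{-1}(U) = {49} ∉ τ_X ✗.
  U = {ε}: f^{-1}(U) = ∅ ∈ τ_X ✓.
  U = {γ, ε}: f^{-1}(U) = {49} ∉ τ_X ✗.
  U = {γ, δ, ε}: f^{-1}(U) = {48, 49} ∈ τ_X ✓.
Found U = {γ} with f^{-1}(U) = {49} not in τ_X. Therefore f is NOT continuous.


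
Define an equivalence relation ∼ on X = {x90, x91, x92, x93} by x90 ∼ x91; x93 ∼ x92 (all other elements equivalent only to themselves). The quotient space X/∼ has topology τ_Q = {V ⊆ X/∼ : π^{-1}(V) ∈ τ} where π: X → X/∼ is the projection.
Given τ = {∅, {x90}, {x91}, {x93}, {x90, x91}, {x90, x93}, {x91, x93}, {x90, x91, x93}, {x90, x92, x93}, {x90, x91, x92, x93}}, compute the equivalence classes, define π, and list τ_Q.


X/∼ = {[x90=x91], [x92=x93]}; |τ_Q| = 3.

Equivalence classes: [x90=x91], [x92=x93].
Quotient map π: X → X/∼ sends x90 ↦ [x90=x91], x91 ↦ [x90=x91], x92 ↦ [x92=x93], x93 ↦ [x92=x93].
For each subset V ⊆ X/∼, compute π^{-1}(V) ⊆ X and check whether π^{-1}(V) ∈ τ. V is open in τ_Q iff π^{-1}(V) ∈ τ.
  V = {}: π^{-1}(V) = ∅ ∈ τ ✓.
  V = {[x90=x91]}: π^{-1}(V) = {x90, x91} ∈ τ ✓.
  V = {[x92=x93]}: π^{-1}(V) = {x92, x93} ∉ τ ✗.
  V = {[x90=x91], [x92=x93]}: π^{-1}(V) = {x90, x91, x92, x93} ∈ τ ✓.
Open sets in the quotient: τ_Q = {{}, {[x90=x91]}, {[x90=x91], [x92=x93]}} (3 elements).


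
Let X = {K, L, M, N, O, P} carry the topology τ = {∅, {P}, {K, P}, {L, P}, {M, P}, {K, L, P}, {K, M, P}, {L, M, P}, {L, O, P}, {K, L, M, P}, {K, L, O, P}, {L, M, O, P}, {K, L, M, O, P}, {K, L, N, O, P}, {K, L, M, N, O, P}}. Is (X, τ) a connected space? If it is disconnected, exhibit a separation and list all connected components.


(X, τ) is connected.

Find clopen sets (U ∈ τ with X ∖ U ∈ τ):
  U = ∅, X ∖ U = {K, L, M, N, O, P} — both open, so U is clopen.
  U = {K, L, M, N, O, P}, X ∖ U = ∅ — both open, so U is clopen.
Only trivial clopens (∅ and X) exist, so (X, τ) is connected.
Compute connected components by grouping points that agree on all clopens:
  component: {K, L, M, N, O, P}
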